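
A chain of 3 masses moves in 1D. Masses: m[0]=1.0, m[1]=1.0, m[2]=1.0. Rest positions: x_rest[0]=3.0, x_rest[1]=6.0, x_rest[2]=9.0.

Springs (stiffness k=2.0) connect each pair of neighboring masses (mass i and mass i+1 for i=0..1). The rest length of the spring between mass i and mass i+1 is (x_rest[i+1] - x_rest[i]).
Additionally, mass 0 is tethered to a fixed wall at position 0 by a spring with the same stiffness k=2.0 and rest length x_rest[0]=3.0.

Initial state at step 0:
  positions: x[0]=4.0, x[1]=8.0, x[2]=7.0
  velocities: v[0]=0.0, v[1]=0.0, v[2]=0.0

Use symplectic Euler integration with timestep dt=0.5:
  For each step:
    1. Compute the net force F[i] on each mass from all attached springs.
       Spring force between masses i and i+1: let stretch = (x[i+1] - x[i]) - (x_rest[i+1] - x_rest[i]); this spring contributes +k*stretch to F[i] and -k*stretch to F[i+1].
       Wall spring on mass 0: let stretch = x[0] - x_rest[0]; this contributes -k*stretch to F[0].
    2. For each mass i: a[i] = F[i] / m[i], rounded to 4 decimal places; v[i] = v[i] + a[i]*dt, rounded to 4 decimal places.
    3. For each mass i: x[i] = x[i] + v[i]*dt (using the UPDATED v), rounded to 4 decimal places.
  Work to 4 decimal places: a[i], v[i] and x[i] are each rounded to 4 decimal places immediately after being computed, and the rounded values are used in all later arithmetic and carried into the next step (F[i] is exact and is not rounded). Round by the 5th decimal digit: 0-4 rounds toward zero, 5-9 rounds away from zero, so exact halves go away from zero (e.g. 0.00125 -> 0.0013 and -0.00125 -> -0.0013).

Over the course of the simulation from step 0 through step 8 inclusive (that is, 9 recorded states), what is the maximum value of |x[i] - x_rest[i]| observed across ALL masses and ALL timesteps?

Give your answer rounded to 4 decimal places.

Answer: 3.0469

Derivation:
Step 0: x=[4.0000 8.0000 7.0000] v=[0.0000 0.0000 0.0000]
Step 1: x=[4.0000 5.5000 9.0000] v=[0.0000 -5.0000 4.0000]
Step 2: x=[2.7500 4.0000 10.7500] v=[-2.5000 -3.0000 3.5000]
Step 3: x=[0.7500 5.2500 10.6250] v=[-4.0000 2.5000 -0.2500]
Step 4: x=[0.6250 6.9375 9.3125] v=[-0.2500 3.3750 -2.6250]
Step 5: x=[3.3438 6.6563 8.3125] v=[5.4375 -0.5625 -2.0000]
Step 6: x=[6.0469 5.5469 7.9844] v=[5.4062 -2.2188 -0.6562]
Step 7: x=[5.4766 5.9063 7.9376] v=[-1.1407 0.7187 -0.0937]
Step 8: x=[2.3828 7.0665 8.3751] v=[-6.1876 2.3203 0.8750]
Max displacement = 3.0469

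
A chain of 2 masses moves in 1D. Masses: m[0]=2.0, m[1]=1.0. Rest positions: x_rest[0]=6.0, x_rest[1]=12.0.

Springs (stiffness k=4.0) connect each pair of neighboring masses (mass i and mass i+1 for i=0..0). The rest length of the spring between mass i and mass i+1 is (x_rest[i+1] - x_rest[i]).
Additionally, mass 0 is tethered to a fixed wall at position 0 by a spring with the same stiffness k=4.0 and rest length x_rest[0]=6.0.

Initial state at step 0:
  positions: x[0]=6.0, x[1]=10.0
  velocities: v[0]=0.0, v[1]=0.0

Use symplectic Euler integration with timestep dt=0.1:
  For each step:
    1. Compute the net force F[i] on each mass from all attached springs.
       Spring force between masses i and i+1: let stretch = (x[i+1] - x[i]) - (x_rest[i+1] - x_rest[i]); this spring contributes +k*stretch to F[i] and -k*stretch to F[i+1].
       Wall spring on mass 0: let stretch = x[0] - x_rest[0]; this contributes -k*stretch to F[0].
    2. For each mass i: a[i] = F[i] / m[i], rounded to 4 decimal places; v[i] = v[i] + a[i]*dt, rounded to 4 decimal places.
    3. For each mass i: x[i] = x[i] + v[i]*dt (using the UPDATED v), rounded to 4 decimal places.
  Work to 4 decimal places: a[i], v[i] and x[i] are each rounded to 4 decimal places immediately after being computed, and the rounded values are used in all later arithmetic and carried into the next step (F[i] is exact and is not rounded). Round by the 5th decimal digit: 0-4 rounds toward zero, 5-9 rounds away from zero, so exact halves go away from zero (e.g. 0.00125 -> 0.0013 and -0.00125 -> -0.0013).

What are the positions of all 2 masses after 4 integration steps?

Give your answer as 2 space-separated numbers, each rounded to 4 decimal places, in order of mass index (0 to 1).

Step 0: x=[6.0000 10.0000] v=[0.0000 0.0000]
Step 1: x=[5.9600 10.0800] v=[-0.4000 0.8000]
Step 2: x=[5.8832 10.2352] v=[-0.7680 1.5520]
Step 3: x=[5.7758 10.4563] v=[-1.0742 2.2112]
Step 4: x=[5.6465 10.7302] v=[-1.2933 2.7390]

Answer: 5.6465 10.7302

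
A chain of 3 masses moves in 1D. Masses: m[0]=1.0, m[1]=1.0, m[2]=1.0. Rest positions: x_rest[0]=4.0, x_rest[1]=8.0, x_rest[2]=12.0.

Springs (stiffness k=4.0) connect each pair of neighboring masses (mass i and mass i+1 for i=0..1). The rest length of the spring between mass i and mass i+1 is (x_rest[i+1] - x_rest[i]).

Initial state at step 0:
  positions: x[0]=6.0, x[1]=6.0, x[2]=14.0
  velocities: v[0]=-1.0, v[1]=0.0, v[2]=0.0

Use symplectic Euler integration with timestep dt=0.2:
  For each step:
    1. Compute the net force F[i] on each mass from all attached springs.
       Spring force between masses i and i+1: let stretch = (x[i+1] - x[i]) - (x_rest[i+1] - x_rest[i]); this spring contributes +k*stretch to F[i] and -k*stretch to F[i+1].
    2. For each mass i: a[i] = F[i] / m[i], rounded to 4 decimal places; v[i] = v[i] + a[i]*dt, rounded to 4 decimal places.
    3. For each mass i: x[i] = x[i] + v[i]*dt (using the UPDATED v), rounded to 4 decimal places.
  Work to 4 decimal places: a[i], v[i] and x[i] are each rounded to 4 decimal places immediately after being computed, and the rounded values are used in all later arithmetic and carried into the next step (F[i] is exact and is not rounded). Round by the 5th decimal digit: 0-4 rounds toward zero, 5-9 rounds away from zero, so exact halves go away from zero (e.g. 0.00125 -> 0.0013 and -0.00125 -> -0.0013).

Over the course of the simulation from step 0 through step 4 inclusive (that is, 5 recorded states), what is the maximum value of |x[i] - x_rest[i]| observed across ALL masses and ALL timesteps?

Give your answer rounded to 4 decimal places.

Step 0: x=[6.0000 6.0000 14.0000] v=[-1.0000 0.0000 0.0000]
Step 1: x=[5.1600 7.2800 13.3600] v=[-4.2000 6.4000 -3.2000]
Step 2: x=[4.0192 9.1936 12.3872] v=[-5.7040 9.5680 -4.8640]
Step 3: x=[3.0663 10.7903 11.5434] v=[-4.7645 7.9834 -4.2189]
Step 4: x=[2.7092 11.2716 11.2191] v=[-1.7853 2.4067 -1.6214]
Max displacement = 3.2716

Answer: 3.2716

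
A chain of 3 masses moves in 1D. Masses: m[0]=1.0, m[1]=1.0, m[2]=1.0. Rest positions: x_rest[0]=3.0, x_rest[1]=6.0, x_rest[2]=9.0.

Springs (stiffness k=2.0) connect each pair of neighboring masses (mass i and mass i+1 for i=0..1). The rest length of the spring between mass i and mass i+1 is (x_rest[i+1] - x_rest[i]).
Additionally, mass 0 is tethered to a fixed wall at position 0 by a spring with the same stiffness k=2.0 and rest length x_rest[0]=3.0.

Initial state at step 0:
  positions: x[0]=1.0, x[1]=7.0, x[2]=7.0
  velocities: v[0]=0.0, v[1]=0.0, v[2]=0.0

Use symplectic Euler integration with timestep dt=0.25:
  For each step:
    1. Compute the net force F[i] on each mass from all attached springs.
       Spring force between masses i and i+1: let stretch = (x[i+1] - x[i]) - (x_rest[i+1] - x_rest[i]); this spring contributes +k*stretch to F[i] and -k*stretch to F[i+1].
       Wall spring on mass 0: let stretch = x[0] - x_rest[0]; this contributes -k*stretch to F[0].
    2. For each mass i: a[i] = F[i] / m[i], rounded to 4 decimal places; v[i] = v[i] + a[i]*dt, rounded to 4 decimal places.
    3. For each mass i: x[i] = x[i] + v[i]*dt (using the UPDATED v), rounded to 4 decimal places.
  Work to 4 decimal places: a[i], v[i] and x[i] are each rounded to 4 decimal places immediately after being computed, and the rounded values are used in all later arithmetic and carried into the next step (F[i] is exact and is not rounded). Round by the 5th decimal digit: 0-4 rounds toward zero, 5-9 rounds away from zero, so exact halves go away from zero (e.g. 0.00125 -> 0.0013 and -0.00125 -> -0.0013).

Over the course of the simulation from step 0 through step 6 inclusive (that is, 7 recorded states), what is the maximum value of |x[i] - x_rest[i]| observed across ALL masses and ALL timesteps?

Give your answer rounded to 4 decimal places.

Step 0: x=[1.0000 7.0000 7.0000] v=[0.0000 0.0000 0.0000]
Step 1: x=[1.6250 6.2500 7.3750] v=[2.5000 -3.0000 1.5000]
Step 2: x=[2.6250 5.0625 7.9844] v=[4.0000 -4.7500 2.4375]
Step 3: x=[3.6016 3.9356 8.6036] v=[3.9063 -4.5078 2.4766]
Step 4: x=[4.1697 3.3504 9.0143] v=[2.2725 -2.3408 1.6426]
Step 5: x=[4.1142 3.5756 9.0920] v=[-0.2220 0.9008 0.3107]
Step 6: x=[3.4771 4.5577 8.8551] v=[-2.5484 3.9283 -0.9475]
Max displacement = 2.6496

Answer: 2.6496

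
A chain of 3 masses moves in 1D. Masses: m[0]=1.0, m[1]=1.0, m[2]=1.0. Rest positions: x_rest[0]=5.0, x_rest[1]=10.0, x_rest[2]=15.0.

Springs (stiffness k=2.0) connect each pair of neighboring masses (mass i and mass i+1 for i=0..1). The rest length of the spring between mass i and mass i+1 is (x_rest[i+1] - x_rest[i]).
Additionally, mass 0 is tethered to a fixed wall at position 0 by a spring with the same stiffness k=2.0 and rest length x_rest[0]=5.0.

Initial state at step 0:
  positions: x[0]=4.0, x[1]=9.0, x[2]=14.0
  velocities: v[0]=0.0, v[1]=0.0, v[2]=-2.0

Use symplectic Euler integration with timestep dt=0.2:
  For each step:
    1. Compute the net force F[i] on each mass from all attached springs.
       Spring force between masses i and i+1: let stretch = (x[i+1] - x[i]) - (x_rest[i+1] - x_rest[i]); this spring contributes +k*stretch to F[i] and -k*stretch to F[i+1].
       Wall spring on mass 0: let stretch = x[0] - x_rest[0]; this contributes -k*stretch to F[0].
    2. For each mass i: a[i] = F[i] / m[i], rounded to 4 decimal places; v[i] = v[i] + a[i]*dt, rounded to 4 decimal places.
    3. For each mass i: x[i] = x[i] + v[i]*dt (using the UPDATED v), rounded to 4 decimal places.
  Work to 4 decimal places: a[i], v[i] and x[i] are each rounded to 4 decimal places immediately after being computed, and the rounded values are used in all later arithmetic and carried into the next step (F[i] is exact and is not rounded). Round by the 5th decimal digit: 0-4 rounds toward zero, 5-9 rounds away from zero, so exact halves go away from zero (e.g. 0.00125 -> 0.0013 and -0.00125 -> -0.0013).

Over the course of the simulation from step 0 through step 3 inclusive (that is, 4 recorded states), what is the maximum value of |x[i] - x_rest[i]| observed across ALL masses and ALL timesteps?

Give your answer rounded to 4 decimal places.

Step 0: x=[4.0000 9.0000 14.0000] v=[0.0000 0.0000 -2.0000]
Step 1: x=[4.0800 9.0000 13.6000] v=[0.4000 0.0000 -2.0000]
Step 2: x=[4.2272 8.9744 13.2320] v=[0.7360 -0.1280 -1.8400]
Step 3: x=[4.4160 8.9096 12.9234] v=[0.9440 -0.3238 -1.5430]
Max displacement = 2.0766

Answer: 2.0766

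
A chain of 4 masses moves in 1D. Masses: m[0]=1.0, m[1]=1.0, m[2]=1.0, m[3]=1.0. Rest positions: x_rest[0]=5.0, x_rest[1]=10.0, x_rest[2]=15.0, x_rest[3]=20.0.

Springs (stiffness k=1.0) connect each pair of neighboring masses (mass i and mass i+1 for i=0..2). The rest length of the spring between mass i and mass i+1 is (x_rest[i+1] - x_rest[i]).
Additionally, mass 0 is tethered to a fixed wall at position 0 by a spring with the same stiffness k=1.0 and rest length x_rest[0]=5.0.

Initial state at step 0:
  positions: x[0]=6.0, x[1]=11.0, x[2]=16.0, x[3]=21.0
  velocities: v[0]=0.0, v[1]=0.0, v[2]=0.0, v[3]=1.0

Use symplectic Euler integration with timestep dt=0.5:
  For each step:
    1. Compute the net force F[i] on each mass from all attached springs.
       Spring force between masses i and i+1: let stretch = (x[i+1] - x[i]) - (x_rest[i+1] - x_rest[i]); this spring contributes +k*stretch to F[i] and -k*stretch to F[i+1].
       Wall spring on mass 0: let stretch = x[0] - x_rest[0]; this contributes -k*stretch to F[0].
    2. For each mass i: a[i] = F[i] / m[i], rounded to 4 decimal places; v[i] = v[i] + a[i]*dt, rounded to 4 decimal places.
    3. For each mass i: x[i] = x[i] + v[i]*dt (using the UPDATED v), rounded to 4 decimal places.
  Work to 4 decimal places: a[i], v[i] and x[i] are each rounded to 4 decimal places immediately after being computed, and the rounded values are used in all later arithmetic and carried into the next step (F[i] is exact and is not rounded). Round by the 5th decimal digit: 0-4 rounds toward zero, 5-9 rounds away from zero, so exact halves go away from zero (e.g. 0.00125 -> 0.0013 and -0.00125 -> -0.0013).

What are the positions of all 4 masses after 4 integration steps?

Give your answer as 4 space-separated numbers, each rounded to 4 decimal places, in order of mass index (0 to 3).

Step 0: x=[6.0000 11.0000 16.0000 21.0000] v=[0.0000 0.0000 0.0000 1.0000]
Step 1: x=[5.7500 11.0000 16.0000 21.5000] v=[-0.5000 0.0000 0.0000 1.0000]
Step 2: x=[5.3750 10.9375 16.1250 21.8750] v=[-0.7500 -0.1250 0.2500 0.7500]
Step 3: x=[5.0469 10.7813 16.3907 22.0625] v=[-0.6563 -0.3125 0.5313 0.3750]
Step 4: x=[4.8906 10.5938 16.6720 22.0821] v=[-0.3126 -0.3750 0.5625 0.0391]

Answer: 4.8906 10.5938 16.6720 22.0821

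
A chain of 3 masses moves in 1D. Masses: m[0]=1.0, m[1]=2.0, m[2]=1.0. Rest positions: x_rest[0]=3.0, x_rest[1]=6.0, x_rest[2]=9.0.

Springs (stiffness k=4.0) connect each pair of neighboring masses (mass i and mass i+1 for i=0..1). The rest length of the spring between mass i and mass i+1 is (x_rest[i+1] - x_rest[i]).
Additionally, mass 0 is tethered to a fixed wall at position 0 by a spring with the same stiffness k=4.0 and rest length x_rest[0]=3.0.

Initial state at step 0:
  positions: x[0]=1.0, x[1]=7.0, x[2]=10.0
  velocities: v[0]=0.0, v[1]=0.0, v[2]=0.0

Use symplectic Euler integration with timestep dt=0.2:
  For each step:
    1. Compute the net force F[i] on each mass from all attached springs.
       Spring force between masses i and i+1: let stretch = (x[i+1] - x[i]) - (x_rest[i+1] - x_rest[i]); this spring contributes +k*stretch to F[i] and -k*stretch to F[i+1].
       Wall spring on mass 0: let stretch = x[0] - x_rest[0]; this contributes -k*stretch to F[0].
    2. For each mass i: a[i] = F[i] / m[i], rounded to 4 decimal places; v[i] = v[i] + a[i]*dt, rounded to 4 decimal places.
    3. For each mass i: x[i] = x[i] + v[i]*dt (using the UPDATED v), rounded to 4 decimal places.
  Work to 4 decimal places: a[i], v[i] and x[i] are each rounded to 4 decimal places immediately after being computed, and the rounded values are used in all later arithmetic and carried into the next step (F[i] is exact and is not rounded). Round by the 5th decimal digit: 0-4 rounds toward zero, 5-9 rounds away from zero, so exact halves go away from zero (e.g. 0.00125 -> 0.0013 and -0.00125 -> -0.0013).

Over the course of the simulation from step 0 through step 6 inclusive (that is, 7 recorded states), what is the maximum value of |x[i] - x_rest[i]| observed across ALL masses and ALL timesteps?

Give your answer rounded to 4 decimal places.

Answer: 2.4285

Derivation:
Step 0: x=[1.0000 7.0000 10.0000] v=[0.0000 0.0000 0.0000]
Step 1: x=[1.8000 6.7600 10.0000] v=[4.0000 -1.2000 0.0000]
Step 2: x=[3.1056 6.3824 9.9616] v=[6.5280 -1.8880 -0.1920]
Step 3: x=[4.4386 6.0290 9.8305] v=[6.6650 -1.7670 -0.6554]
Step 4: x=[5.3159 5.8525 9.5712] v=[4.3864 -0.8826 -1.2966]
Step 5: x=[5.4285 5.9305 9.1969] v=[0.5630 0.3902 -1.8716]
Step 6: x=[4.7529 6.2297 8.7800] v=[-3.3782 1.4960 -2.0847]
Max displacement = 2.4285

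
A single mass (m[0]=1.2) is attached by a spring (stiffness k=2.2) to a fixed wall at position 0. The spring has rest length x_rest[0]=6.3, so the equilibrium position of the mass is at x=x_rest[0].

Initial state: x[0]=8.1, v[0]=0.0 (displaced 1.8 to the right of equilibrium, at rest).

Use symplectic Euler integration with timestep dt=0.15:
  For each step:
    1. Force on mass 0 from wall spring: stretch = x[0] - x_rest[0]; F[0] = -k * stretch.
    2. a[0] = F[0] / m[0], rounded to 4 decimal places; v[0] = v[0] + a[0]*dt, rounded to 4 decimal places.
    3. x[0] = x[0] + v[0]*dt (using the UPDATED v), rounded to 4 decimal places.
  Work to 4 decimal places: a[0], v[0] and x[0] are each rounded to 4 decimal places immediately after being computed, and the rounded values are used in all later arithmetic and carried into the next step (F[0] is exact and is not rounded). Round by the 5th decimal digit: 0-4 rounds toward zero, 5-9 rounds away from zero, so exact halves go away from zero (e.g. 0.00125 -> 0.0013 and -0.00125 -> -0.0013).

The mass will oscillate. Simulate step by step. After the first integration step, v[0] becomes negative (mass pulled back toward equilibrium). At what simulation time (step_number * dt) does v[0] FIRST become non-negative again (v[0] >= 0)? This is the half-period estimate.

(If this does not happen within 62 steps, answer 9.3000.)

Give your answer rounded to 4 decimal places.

Step 0: x=[8.1000] v=[0.0000]
Step 1: x=[8.0258] v=[-0.4950]
Step 2: x=[7.8804] v=[-0.9696]
Step 3: x=[7.6698] v=[-1.4042]
Step 4: x=[7.4027] v=[-1.7809]
Step 5: x=[7.0901] v=[-2.0841]
Step 6: x=[6.7449] v=[-2.3014]
Step 7: x=[6.3813] v=[-2.4238]
Step 8: x=[6.0144] v=[-2.4462]
Step 9: x=[5.6592] v=[-2.3677]
Step 10: x=[5.3305] v=[-2.1915]
Step 11: x=[5.0418] v=[-1.9249]
Step 12: x=[4.8050] v=[-1.5789]
Step 13: x=[4.6298] v=[-1.1678]
Step 14: x=[4.5235] v=[-0.7085]
Step 15: x=[4.4905] v=[-0.2200]
Step 16: x=[4.5321] v=[0.2776]
First v>=0 after going negative at step 16, time=2.4000

Answer: 2.4000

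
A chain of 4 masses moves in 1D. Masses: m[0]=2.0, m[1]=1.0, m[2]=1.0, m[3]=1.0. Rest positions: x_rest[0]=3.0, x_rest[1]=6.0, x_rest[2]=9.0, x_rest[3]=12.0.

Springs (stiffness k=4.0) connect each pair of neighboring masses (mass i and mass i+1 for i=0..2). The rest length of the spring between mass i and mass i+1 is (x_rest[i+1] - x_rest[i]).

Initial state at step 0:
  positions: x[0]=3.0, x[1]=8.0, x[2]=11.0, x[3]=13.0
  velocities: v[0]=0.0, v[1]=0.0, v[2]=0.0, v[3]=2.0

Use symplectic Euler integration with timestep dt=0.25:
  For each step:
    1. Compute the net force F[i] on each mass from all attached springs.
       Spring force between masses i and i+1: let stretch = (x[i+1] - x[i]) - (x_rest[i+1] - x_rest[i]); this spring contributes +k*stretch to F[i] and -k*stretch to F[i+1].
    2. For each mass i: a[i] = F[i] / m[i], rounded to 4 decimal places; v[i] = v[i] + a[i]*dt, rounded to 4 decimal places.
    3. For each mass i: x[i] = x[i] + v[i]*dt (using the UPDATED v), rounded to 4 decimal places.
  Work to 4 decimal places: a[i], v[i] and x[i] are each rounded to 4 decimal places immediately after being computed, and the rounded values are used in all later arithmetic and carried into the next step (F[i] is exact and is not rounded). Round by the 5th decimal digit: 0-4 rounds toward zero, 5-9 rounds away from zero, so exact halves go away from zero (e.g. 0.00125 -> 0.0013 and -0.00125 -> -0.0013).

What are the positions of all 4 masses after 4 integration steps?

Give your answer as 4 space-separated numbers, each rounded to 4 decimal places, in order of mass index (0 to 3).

Answer: 4.3766 6.0460 10.1739 15.0274

Derivation:
Step 0: x=[3.0000 8.0000 11.0000 13.0000] v=[0.0000 0.0000 0.0000 2.0000]
Step 1: x=[3.2500 7.5000 10.7500 13.7500] v=[1.0000 -2.0000 -1.0000 3.0000]
Step 2: x=[3.6563 6.7500 10.4375 14.5000] v=[1.6250 -3.0000 -1.2500 3.0000]
Step 3: x=[4.0743 6.1485 10.2188 14.9844] v=[1.6719 -2.4062 -0.8750 1.9375]
Step 4: x=[4.3766 6.0460 10.1739 15.0274] v=[1.2090 -0.4101 -0.1797 0.1719]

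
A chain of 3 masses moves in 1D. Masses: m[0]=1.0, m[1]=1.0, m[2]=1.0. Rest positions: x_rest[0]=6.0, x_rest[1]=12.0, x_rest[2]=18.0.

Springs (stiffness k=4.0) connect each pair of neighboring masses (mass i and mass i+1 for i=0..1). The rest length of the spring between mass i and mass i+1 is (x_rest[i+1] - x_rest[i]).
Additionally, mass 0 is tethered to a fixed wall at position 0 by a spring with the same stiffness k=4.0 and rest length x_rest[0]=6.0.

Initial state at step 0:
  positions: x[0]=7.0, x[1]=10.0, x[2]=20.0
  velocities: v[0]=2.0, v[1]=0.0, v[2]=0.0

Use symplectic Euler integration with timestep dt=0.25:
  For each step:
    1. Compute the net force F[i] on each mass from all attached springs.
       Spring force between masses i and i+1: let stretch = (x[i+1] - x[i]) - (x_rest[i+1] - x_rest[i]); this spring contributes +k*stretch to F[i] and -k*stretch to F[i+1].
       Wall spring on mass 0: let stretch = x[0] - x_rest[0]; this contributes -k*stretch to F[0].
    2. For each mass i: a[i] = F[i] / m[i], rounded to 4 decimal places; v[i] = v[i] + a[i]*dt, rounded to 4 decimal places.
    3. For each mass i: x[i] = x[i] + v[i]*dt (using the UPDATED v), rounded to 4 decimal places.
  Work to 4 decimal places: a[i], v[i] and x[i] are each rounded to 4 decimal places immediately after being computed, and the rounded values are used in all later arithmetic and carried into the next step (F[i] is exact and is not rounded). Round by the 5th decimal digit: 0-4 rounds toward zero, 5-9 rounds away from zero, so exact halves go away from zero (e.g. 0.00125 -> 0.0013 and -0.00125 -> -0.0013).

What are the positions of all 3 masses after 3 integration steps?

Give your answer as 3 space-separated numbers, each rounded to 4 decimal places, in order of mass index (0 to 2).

Step 0: x=[7.0000 10.0000 20.0000] v=[2.0000 0.0000 0.0000]
Step 1: x=[6.5000 11.7500 19.0000] v=[-2.0000 7.0000 -4.0000]
Step 2: x=[5.6875 14.0000 17.6875] v=[-3.2500 9.0000 -5.2500]
Step 3: x=[5.5313 15.0938 16.9531] v=[-0.6250 4.3750 -2.9375]

Answer: 5.5313 15.0938 16.9531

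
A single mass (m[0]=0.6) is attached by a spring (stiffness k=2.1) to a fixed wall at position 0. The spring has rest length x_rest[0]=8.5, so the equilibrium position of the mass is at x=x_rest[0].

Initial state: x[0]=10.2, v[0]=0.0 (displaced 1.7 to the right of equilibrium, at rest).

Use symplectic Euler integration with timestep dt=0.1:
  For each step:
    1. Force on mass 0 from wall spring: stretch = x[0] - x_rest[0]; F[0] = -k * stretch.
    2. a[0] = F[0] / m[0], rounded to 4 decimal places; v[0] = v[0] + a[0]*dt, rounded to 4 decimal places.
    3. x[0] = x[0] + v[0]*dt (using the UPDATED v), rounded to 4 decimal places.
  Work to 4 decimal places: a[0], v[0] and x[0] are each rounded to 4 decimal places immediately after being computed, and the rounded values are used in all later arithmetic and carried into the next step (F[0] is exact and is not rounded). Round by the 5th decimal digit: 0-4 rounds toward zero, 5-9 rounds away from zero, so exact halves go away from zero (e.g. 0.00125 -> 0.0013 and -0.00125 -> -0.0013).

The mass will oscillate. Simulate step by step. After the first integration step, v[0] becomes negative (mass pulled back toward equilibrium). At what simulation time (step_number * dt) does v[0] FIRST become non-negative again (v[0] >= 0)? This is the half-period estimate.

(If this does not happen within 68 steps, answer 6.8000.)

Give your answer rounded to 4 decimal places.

Answer: 1.7000

Derivation:
Step 0: x=[10.2000] v=[0.0000]
Step 1: x=[10.1405] v=[-0.5950]
Step 2: x=[10.0236] v=[-1.1692]
Step 3: x=[9.8534] v=[-1.7025]
Step 4: x=[9.6358] v=[-2.1762]
Step 5: x=[9.3784] v=[-2.5737]
Step 6: x=[9.0903] v=[-2.8811]
Step 7: x=[8.7815] v=[-3.0877]
Step 8: x=[8.4629] v=[-3.1862]
Step 9: x=[8.1456] v=[-3.1732]
Step 10: x=[7.8407] v=[-3.0492]
Step 11: x=[7.5589] v=[-2.8184]
Step 12: x=[7.3100] v=[-2.4890]
Step 13: x=[7.1028] v=[-2.0725]
Step 14: x=[6.9445] v=[-1.5835]
Step 15: x=[6.8406] v=[-1.0391]
Step 16: x=[6.7948] v=[-0.4583]
Step 17: x=[6.8087] v=[0.1385]
First v>=0 after going negative at step 17, time=1.7000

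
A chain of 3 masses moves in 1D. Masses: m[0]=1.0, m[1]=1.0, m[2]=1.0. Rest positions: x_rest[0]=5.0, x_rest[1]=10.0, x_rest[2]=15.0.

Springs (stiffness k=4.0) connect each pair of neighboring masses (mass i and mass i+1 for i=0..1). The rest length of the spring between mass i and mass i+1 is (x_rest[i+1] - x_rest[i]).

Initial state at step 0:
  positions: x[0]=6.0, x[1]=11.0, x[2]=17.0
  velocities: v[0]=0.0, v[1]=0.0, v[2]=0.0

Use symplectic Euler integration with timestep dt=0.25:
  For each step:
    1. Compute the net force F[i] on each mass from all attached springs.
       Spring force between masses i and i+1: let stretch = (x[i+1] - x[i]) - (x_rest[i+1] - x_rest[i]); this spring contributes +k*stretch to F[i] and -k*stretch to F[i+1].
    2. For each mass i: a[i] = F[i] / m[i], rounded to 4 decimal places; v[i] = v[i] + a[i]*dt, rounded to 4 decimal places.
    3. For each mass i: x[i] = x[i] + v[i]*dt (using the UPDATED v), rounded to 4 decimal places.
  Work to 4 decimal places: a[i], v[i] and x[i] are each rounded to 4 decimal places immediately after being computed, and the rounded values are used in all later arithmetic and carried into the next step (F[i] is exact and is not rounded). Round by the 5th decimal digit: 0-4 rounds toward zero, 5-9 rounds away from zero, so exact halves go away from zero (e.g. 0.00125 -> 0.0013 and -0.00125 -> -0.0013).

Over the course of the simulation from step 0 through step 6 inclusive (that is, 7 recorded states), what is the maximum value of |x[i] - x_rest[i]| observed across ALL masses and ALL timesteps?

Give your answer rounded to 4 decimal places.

Answer: 2.0100

Derivation:
Step 0: x=[6.0000 11.0000 17.0000] v=[0.0000 0.0000 0.0000]
Step 1: x=[6.0000 11.2500 16.7500] v=[0.0000 1.0000 -1.0000]
Step 2: x=[6.0625 11.5625 16.3750] v=[0.2500 1.2500 -1.5000]
Step 3: x=[6.2500 11.7031 16.0469] v=[0.7500 0.5625 -1.3125]
Step 4: x=[6.5508 11.5664 15.8828] v=[1.2031 -0.5468 -0.6563]
Step 5: x=[6.8555 11.2549 15.8896] v=[1.2187 -1.2460 0.0273]
Step 6: x=[7.0100 11.0022 15.9878] v=[0.6181 -1.0107 0.3926]
Max displacement = 2.0100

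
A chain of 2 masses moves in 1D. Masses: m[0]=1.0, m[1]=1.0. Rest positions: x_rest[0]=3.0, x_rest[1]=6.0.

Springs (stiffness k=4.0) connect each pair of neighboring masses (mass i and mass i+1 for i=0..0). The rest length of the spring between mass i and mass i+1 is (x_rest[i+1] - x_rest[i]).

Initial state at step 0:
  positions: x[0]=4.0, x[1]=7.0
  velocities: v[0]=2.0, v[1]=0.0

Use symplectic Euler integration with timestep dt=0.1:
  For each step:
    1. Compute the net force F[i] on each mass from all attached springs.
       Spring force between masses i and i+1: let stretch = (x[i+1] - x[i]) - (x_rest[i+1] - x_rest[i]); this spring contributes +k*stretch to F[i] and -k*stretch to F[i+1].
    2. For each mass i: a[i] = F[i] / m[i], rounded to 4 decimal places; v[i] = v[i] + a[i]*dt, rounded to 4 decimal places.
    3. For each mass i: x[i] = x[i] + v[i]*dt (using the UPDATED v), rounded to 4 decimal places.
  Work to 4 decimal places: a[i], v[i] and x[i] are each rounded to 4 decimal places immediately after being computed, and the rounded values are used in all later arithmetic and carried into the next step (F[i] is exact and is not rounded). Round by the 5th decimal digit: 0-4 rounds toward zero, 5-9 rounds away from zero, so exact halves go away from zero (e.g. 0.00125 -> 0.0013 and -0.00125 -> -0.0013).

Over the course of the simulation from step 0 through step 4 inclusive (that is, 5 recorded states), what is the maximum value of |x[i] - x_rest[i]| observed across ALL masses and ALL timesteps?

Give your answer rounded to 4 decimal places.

Answer: 1.7238

Derivation:
Step 0: x=[4.0000 7.0000] v=[2.0000 0.0000]
Step 1: x=[4.2000 7.0000] v=[2.0000 0.0000]
Step 2: x=[4.3920 7.0080] v=[1.9200 0.0800]
Step 3: x=[4.5686 7.0314] v=[1.7664 0.2336]
Step 4: x=[4.7238 7.0763] v=[1.5515 0.4485]
Max displacement = 1.7238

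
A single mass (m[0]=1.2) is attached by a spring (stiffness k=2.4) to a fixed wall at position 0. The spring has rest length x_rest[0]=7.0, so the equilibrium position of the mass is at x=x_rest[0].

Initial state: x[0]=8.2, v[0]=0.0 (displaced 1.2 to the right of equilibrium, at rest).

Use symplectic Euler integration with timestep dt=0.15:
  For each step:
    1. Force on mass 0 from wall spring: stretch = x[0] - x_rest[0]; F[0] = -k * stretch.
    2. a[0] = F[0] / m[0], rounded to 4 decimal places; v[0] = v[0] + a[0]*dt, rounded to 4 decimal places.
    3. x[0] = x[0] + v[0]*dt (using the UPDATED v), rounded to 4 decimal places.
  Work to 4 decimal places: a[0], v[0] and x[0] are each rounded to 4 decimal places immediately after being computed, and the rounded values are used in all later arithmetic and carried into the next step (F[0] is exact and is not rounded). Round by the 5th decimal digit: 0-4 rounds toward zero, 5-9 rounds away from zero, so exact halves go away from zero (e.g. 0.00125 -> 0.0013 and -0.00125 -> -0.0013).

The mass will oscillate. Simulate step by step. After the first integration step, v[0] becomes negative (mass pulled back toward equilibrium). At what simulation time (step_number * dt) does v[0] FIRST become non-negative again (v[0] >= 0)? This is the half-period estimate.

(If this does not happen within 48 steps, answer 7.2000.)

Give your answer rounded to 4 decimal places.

Answer: 2.2500

Derivation:
Step 0: x=[8.2000] v=[0.0000]
Step 1: x=[8.1460] v=[-0.3600]
Step 2: x=[8.0404] v=[-0.7038]
Step 3: x=[7.8880] v=[-1.0159]
Step 4: x=[7.6957] v=[-1.2823]
Step 5: x=[7.4721] v=[-1.4910]
Step 6: x=[7.2272] v=[-1.6326]
Step 7: x=[6.9721] v=[-1.7008]
Step 8: x=[6.7182] v=[-1.6924]
Step 9: x=[6.4770] v=[-1.6079]
Step 10: x=[6.2594] v=[-1.4510]
Step 11: x=[6.0751] v=[-1.2288]
Step 12: x=[5.9324] v=[-0.9513]
Step 13: x=[5.8378] v=[-0.6310]
Step 14: x=[5.7955] v=[-0.2823]
Step 15: x=[5.8074] v=[0.0791]
First v>=0 after going negative at step 15, time=2.2500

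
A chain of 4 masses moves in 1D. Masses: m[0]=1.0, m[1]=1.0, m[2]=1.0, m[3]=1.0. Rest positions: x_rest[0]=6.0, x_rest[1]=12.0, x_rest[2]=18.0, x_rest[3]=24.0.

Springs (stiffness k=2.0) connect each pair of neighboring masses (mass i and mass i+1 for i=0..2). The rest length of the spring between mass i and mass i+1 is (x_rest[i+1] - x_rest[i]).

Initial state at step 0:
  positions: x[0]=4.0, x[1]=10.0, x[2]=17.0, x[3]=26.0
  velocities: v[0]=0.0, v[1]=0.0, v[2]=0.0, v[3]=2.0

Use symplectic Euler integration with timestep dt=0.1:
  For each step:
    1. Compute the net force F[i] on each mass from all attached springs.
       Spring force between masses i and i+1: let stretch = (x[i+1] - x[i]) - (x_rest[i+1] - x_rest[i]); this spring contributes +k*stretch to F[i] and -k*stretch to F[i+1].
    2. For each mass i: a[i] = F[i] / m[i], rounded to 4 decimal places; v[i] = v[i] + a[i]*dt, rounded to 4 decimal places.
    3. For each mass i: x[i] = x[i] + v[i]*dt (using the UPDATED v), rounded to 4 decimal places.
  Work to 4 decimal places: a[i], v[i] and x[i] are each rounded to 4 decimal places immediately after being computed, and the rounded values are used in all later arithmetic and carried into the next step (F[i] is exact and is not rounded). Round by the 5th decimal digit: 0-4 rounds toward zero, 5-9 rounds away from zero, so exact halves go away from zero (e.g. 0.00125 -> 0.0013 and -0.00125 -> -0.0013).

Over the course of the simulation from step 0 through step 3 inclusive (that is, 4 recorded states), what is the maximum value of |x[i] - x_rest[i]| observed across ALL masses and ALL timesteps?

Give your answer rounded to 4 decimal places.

Step 0: x=[4.0000 10.0000 17.0000 26.0000] v=[0.0000 0.0000 0.0000 2.0000]
Step 1: x=[4.0000 10.0200 17.0400 26.1400] v=[0.0000 0.2000 0.4000 1.4000]
Step 2: x=[4.0004 10.0600 17.1216 26.2180] v=[0.0040 0.4000 0.8160 0.7800]
Step 3: x=[4.0020 10.1200 17.2439 26.2341] v=[0.0159 0.6004 1.2230 0.1607]
Max displacement = 2.2341

Answer: 2.2341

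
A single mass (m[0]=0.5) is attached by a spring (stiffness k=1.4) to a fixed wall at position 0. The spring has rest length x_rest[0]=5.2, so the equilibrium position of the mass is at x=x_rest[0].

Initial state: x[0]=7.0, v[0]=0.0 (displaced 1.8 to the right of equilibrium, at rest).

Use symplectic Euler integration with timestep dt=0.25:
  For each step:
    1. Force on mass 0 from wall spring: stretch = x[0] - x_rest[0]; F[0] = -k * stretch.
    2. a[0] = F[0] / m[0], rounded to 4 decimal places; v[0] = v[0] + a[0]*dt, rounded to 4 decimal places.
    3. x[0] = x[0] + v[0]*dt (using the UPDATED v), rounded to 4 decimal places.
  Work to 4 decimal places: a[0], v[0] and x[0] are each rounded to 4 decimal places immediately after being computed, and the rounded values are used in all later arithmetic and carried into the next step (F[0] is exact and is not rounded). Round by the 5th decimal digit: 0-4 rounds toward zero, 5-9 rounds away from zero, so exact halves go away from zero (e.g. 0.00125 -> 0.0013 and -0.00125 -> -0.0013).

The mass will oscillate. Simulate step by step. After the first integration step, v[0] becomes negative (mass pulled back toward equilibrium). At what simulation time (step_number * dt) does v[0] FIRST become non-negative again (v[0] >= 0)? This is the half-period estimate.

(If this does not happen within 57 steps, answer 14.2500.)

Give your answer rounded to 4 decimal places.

Answer: 2.0000

Derivation:
Step 0: x=[7.0000] v=[0.0000]
Step 1: x=[6.6850] v=[-1.2600]
Step 2: x=[6.1101] v=[-2.2995]
Step 3: x=[5.3760] v=[-2.9366]
Step 4: x=[4.6111] v=[-3.0598]
Step 5: x=[3.9492] v=[-2.6476]
Step 6: x=[3.5062] v=[-1.7721]
Step 7: x=[3.3596] v=[-0.5865]
Step 8: x=[3.5351] v=[0.7018]
First v>=0 after going negative at step 8, time=2.0000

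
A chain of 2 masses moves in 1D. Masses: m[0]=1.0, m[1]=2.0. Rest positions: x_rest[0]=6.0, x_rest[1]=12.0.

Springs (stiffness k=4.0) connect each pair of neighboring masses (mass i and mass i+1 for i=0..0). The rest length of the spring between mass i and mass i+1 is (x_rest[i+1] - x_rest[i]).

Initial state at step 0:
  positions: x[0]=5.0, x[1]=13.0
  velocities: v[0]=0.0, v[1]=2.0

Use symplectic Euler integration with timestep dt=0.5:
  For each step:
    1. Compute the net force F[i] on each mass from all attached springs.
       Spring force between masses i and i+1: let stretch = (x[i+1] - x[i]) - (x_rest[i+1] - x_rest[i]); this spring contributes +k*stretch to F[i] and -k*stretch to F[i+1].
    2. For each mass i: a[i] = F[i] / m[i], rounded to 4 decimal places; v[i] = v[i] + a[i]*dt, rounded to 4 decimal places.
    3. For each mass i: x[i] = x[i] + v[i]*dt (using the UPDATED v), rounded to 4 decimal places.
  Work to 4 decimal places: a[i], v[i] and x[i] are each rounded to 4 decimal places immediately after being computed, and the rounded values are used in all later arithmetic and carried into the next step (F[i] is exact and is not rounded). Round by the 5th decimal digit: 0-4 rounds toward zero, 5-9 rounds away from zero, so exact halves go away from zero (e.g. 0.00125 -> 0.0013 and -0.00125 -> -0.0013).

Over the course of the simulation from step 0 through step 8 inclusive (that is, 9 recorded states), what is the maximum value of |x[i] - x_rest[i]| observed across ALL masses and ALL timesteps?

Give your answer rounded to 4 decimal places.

Answer: 6.3750

Derivation:
Step 0: x=[5.0000 13.0000] v=[0.0000 2.0000]
Step 1: x=[7.0000 13.0000] v=[4.0000 0.0000]
Step 2: x=[9.0000 13.0000] v=[4.0000 0.0000]
Step 3: x=[9.0000 14.0000] v=[0.0000 2.0000]
Step 4: x=[8.0000 15.5000] v=[-2.0000 3.0000]
Step 5: x=[8.5000 16.2500] v=[1.0000 1.5000]
Step 6: x=[10.7500 16.1250] v=[4.5000 -0.2500]
Step 7: x=[12.3750 16.3125] v=[3.2500 0.3750]
Step 8: x=[11.9375 17.5313] v=[-0.8750 2.4375]
Max displacement = 6.3750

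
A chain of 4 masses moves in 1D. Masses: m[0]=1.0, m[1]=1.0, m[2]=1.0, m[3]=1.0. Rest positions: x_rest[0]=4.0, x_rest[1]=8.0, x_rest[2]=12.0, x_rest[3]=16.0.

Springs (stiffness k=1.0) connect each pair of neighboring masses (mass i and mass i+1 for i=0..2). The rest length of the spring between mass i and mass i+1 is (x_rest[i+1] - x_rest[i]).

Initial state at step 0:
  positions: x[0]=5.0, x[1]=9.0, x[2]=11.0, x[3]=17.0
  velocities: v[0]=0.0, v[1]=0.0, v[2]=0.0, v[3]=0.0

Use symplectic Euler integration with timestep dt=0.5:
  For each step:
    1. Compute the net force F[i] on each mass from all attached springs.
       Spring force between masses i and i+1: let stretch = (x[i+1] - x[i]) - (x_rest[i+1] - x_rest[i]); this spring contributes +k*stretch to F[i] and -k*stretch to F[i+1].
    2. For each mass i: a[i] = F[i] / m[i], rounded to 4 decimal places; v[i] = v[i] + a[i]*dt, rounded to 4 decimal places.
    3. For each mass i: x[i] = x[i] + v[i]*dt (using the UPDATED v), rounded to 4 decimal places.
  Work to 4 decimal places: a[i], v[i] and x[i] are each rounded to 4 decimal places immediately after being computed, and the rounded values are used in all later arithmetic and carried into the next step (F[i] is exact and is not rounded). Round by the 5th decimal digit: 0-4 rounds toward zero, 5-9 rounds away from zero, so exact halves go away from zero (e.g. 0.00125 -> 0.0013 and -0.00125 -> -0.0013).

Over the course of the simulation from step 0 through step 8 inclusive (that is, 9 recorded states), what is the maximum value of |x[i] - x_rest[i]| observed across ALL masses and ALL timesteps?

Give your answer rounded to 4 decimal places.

Step 0: x=[5.0000 9.0000 11.0000 17.0000] v=[0.0000 0.0000 0.0000 0.0000]
Step 1: x=[5.0000 8.5000 12.0000 16.5000] v=[0.0000 -1.0000 2.0000 -1.0000]
Step 2: x=[4.8750 8.0000 13.2500 15.8750] v=[-0.2500 -1.0000 2.5000 -1.2500]
Step 3: x=[4.5313 8.0313 13.8438 15.5938] v=[-0.6875 0.0625 1.1875 -0.5625]
Step 4: x=[4.0626 8.6407 13.4219 15.8751] v=[-0.9375 1.2188 -0.8438 0.5625]
Step 5: x=[3.7384 9.3009 12.4180 16.5431] v=[-0.6485 1.3204 -2.0078 1.3359]
Step 6: x=[3.8048 9.3498 11.6661 17.1798] v=[0.1328 0.0977 -1.5038 1.2734]
Step 7: x=[4.2575 8.5915 11.7136 17.4381] v=[0.9053 -1.5167 0.0949 0.5166]
Step 8: x=[4.7937 7.5302 12.4117 17.2653] v=[1.0723 -2.1227 1.3961 -0.3457]
Max displacement = 1.8438

Answer: 1.8438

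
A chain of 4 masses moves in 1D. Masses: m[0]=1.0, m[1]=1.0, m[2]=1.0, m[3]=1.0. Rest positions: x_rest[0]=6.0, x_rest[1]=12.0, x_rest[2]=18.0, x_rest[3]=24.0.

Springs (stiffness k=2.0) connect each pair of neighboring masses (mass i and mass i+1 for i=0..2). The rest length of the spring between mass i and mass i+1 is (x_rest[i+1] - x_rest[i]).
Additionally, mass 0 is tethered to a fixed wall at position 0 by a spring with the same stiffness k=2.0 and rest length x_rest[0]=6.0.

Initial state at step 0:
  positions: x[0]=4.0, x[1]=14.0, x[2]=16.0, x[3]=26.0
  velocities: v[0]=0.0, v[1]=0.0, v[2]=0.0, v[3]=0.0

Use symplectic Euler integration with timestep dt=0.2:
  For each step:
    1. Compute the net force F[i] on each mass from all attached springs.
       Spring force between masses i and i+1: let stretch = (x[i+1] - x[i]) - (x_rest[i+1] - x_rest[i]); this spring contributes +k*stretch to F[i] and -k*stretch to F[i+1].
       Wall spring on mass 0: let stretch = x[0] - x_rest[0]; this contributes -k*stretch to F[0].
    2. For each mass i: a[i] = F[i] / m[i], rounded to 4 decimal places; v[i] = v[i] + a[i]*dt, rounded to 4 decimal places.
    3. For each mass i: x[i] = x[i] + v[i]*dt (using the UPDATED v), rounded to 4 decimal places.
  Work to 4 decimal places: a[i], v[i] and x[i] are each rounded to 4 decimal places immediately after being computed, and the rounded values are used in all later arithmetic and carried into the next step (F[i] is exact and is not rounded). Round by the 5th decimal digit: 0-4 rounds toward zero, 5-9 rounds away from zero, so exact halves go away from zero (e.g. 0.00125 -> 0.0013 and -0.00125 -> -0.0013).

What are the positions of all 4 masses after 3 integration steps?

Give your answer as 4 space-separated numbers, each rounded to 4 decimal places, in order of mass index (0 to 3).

Step 0: x=[4.0000 14.0000 16.0000 26.0000] v=[0.0000 0.0000 0.0000 0.0000]
Step 1: x=[4.4800 13.3600 16.6400 25.6800] v=[2.4000 -3.2000 3.2000 -1.6000]
Step 2: x=[5.3120 12.2720 17.7408 25.1168] v=[4.1600 -5.4400 5.5040 -2.8160]
Step 3: x=[6.2758 11.0647 18.9942 24.4435] v=[4.8192 -6.0365 6.2669 -3.3664]

Answer: 6.2758 11.0647 18.9942 24.4435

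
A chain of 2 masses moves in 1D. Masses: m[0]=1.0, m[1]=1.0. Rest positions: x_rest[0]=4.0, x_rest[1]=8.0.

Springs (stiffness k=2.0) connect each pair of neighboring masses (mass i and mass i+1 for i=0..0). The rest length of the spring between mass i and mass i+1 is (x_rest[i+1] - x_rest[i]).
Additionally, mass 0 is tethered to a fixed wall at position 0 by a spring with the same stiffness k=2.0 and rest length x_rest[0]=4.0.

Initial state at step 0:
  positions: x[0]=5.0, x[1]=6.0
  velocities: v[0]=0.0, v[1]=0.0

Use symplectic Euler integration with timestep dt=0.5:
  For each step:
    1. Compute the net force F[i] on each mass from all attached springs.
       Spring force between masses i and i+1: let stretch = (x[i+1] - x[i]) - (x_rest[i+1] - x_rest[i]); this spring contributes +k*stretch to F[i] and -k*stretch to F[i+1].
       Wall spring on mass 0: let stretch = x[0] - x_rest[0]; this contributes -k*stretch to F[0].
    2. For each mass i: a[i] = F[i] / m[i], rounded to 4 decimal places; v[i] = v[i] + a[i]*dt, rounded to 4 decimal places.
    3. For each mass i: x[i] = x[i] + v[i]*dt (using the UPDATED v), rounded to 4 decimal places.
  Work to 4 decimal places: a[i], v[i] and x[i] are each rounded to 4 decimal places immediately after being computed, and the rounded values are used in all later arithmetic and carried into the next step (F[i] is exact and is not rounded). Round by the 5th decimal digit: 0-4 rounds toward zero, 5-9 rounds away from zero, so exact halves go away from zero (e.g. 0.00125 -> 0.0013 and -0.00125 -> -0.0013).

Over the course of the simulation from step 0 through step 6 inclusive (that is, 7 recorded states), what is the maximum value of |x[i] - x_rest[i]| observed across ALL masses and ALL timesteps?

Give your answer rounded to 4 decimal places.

Answer: 2.2813

Derivation:
Step 0: x=[5.0000 6.0000] v=[0.0000 0.0000]
Step 1: x=[3.0000 7.5000] v=[-4.0000 3.0000]
Step 2: x=[1.7500 8.7500] v=[-2.5000 2.5000]
Step 3: x=[3.1250 8.5000] v=[2.7500 -0.5000]
Step 4: x=[5.6250 7.5625] v=[5.0000 -1.8750]
Step 5: x=[6.2813 7.6563] v=[1.3125 0.1875]
Step 6: x=[4.4844 9.0626] v=[-3.5938 2.8125]
Max displacement = 2.2813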